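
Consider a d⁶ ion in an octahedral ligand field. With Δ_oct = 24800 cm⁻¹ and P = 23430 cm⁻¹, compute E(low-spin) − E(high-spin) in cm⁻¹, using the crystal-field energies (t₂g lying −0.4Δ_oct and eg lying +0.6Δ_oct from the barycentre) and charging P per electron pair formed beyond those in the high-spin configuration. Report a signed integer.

High-spin: t₂g⁴ eg², CFSE = -0.4Δ_oct = -9920 cm⁻¹.
Low-spin: t₂g⁶ eg⁰, orbital CFSE = -2.4Δ_oct = -59520 cm⁻¹; plus 2 excess pairs × P = +46860 cm⁻¹; total -12660 cm⁻¹.
The difference is -12660 − (-9920) = -2740 cm⁻¹, so low-spin lies lower.

-2740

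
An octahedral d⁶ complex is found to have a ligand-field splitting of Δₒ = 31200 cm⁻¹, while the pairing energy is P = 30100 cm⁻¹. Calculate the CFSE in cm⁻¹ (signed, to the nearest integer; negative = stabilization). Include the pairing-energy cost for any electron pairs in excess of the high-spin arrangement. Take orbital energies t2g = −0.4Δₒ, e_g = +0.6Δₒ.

With Δₒ > P the complex is low-spin.
Filling d⁶ accordingly: t2g^6 e_g^0.
Orbital CFSE = -2.4Δₒ = -2.4 × 31200 = -74880 cm⁻¹.
Excess pairs vs high-spin: 3 − 1 = 2; pairing cost = +60200 cm⁻¹.
Net CFSE = -74880 + 60200 = -14680 cm⁻¹.

-14680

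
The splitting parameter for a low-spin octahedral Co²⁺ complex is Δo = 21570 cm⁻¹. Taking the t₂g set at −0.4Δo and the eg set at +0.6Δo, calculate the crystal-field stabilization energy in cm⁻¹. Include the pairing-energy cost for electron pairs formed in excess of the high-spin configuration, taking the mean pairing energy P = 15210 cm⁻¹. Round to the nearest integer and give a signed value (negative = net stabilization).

-23616

Co²⁺: group 9, so d-count = 9 − 2 = 7.
The d⁷ electrons fill as t₂g⁶ eg¹.
Orbital CFSE = 6(-0.4) + 1(0.6) = -1.8Δo = -1.8 × 21570 = -38826 cm⁻¹.
High-spin d⁷ would be t₂g⁵ eg² with 2 pairs; low-spin has 3, so 1 excess pair costs +1P = +15210 cm⁻¹.
Overall CFSE = -38826 + 15210 = -23616 cm⁻¹.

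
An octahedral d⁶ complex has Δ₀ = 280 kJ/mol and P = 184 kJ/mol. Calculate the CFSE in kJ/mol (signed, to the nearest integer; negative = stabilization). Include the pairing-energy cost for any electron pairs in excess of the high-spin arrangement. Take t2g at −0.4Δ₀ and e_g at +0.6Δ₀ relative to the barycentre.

Δ₀ > P, so pairing is preferred: the ground state is low-spin.
Filling d⁶ accordingly: t2g^6 e_g^0.
Orbital CFSE = -2.4Δ₀ = -2.4 × 280 = -672 kJ/mol.
Excess pairs vs high-spin: 3 − 1 = 2; pairing cost = +368 kJ/mol.
Net CFSE = -672 + 368 = -304 kJ/mol.

-304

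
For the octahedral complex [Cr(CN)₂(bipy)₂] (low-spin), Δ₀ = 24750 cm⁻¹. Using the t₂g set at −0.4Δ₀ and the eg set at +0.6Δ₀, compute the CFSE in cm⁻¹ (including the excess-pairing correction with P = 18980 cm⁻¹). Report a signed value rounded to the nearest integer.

-20620

Ligand charges: 2×(-1) from CN⁻ and 2×(+0) from bipy sum to -2; with overall charge +0, Cr is +2.
Cr sits in group 6; removing 2 electrons leaves Cr²⁺ with 6 − 2 = 4 d electrons.
Configuration: t₂g⁴ eg⁰.
The orbital stabilization is -1.6Δ₀ = -1.6 × 24750 = -39600 cm⁻¹.
Relative to high-spin t₂g³ eg¹ (0 paired), the low-spin configuration has 1 additional pair, contributing +1 × 18980 = +18980 cm⁻¹.
Combining: -39600 + 18980 = -20620 cm⁻¹.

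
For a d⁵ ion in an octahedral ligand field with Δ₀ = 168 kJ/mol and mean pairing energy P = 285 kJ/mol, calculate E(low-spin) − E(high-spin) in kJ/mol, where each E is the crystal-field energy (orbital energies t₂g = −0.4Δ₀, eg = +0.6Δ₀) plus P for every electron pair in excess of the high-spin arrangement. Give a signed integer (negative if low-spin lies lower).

High-spin d⁵ fills as t₂g³ eg² with CFSE 3(−0.4) + 2(+0.6) = 0.0Δ₀ = 0 kJ/mol.
For low-spin the configuration is t₂g⁵ eg⁰: orbital energy -2.0 × 168 = -336 kJ/mol, and 2 additional pairs relative to high-spin add 570 kJ/mol, giving 234 kJ/mol.
The difference is 234 − (0) = 234 kJ/mol, so high-spin lies lower.

234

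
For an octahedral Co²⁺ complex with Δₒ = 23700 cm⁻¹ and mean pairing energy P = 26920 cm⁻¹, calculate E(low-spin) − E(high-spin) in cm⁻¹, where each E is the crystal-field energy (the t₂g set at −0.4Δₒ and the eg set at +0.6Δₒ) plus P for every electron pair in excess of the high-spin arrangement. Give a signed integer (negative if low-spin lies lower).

3220

Co is in group 9, so Co²⁺ is d⁷ (9 − 2 = 7).
High-spin d⁷ fills as t₂g⁵ eg² with CFSE 5(−0.4) + 2(+0.6) = -0.8Δₒ = -18960 cm⁻¹.
Low-spin t₂g⁶ eg¹ gives -1.8Δₒ = -42660 cm⁻¹, but forming 1 extra pair costs 1P = 26920 cm⁻¹, so E(LS) = -42660 + 26920 = -15740 cm⁻¹.
The difference is -15740 − (-18960) = 3220 cm⁻¹, so high-spin lies lower.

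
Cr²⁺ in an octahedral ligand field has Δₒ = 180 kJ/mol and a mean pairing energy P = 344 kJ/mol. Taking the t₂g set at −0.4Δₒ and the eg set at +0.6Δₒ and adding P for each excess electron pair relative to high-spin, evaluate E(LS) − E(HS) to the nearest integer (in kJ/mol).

164

Cr sits in group 6; removing 2 electrons leaves Cr²⁺ with 6 − 2 = 4 d electrons.
High-spin: t₂g³ eg¹, CFSE = -0.6Δₒ = -108 kJ/mol.
Low-spin: t₂g⁴ eg⁰, orbital CFSE = -1.6Δₒ = -288 kJ/mol; plus 1 excess pair × P = +344 kJ/mol; total 56 kJ/mol.
E(LS) − E(HS) = 56 − (-108) = 164 kJ/mol.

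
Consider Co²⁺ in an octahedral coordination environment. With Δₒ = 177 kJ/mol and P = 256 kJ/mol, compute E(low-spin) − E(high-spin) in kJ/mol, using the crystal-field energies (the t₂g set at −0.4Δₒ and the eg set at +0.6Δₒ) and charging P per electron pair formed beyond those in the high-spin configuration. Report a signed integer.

79

Co is in group 9, so Co²⁺ is d⁷ (9 − 2 = 7).
High-spin d⁷ fills as t₂g⁵ eg² with CFSE 5(−0.4) + 2(+0.6) = -0.8Δₒ = -142 kJ/mol.
Low-spin t₂g⁶ eg¹ gives -1.8Δₒ = -319 kJ/mol, but forming 1 extra pair costs 1P = 256 kJ/mol, so E(LS) = -319 + 256 = -63 kJ/mol.
The difference is -63 − (-142) = 79 kJ/mol, so high-spin lies lower.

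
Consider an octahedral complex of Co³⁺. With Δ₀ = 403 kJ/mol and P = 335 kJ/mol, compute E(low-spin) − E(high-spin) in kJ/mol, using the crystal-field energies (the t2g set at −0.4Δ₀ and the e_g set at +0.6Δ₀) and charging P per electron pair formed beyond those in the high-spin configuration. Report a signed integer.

-136

Co sits in group 9; removing 3 electrons leaves Co³⁺ with 9 − 3 = 6 d electrons.
In the high-spin limit (t2g^4 e_g^2) the orbital term is -0.4Δ₀ = -161 kJ/mol, with no excess pairing.
Low-spin: t2g^6 e_g^0, orbital CFSE = -2.4Δ₀ = -967 kJ/mol; plus 2 excess pairs × P = +670 kJ/mol; total -297 kJ/mol.
Thus E(LS) − E(HS) = -136 kJ/mol.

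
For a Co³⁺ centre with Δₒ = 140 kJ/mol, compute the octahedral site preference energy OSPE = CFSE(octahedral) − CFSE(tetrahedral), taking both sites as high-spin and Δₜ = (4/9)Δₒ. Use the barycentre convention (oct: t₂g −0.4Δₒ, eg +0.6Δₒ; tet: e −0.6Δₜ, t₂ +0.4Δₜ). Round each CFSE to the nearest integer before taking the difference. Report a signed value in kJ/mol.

Co³⁺: group 9, so d-count = 9 − 3 = 6.
Octahedral (high-spin): t₂g⁴ eg², CFSE = 4(−0.4) + 2(+0.6) = -0.4Δₒ = -0.4 × 140 = -56 kJ/mol.
Tetrahedral: e³ t₂³, CFSE = 3(−0.6) + 3(+0.4) = -0.6Δₜ = -0.6 × (4/9) × 140 = -37 kJ/mol.
OSPE = -56 − (-37) = -19 kJ/mol.

-19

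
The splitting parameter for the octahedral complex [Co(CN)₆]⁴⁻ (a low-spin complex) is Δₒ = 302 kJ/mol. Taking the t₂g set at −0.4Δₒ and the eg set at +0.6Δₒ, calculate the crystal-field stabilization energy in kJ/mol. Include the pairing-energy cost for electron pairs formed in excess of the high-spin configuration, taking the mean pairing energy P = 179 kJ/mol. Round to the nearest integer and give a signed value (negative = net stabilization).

Each CN⁻ contributes -1; 6 × (-1) = -6. With overall charge -4, Co is in the +2 oxidation state.
Group 9 minus oxidation state +2 gives a d⁷ configuration for Co²⁺.
Configuration: t₂g⁶ eg¹.
CFSE(orbital) = 6×(-0.4Δₒ) + 1×(0.6Δₒ) = -1.8Δₒ; with Δₒ = 302 kJ/mol that is -544 kJ/mol.
Relative to high-spin t₂g⁵ eg² (2 paired), the low-spin configuration has 1 additional pair, contributing +1 × 179 = +179 kJ/mol.
Net CFSE = -544 + 179 = -365 kJ/mol.

-365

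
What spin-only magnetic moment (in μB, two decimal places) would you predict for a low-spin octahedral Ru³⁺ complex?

1.73 μB

Ru³⁺: group 8, so d-count = 8 − 3 = 5.
Configuration: t2g^5 e_g^0 → 1 unpaired electron.
μ(spin-only) = √[1(1+2)] = √3 ≈ 1.73 μB.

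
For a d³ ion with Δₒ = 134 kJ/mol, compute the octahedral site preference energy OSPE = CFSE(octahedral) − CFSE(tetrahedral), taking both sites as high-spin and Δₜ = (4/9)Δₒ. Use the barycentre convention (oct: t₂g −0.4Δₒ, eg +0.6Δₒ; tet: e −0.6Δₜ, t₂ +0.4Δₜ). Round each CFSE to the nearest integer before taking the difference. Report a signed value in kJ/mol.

Octahedral high-spin t₂g³ eg⁰: CFSE = -1.2 × 134 = -161 kJ/mol.
In a tetrahedral site the filling is e² t₂¹: CFSE(tet) = -0.8Δₜ = -0.8 × (4/9)(134) = -48 kJ/mol.
OSPE = CFSE(oct) − CFSE(tet) = -161 − (-48) = -113 kJ/mol.

-113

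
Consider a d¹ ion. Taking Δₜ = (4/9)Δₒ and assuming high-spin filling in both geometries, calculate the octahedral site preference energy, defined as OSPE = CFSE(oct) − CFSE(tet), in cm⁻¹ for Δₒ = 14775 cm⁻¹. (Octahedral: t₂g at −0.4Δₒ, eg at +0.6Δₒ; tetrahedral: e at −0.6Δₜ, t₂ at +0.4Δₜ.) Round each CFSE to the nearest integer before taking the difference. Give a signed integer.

Octahedral high-spin t₂g¹ eg⁰: CFSE = -0.4 × 14775 = -5910 cm⁻¹.
Tetrahedral: e¹ t₂⁰, CFSE = 1(−0.6) + 0(+0.4) = -0.6Δₜ = -0.6 × (4/9) × 14775 = -3940 cm⁻¹.
OSPE = -5910 − (-3940) = -1970 cm⁻¹.

-1970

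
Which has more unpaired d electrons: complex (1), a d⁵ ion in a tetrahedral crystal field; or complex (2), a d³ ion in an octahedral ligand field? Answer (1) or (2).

(1): Tetrahedral splitting is small, so the complex is high-spin; e² t₂³ → 5 unpaired.
(2): For octahedral d³ the high- and low-spin configurations coincide; t₂g³ eg⁰ → 3 unpaired.
So (1) has more unpaired electrons.

(1)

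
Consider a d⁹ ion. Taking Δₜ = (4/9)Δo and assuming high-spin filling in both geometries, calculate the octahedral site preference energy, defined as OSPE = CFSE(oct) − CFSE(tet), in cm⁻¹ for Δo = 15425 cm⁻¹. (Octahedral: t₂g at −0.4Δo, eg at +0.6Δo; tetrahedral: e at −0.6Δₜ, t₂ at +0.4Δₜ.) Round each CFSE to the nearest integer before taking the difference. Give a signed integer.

-6513

In an octahedral site d⁹ (HS) is t₂g⁶ eg³, giving CFSE(oct) = -0.6Δo = -9255 cm⁻¹.
In a tetrahedral site the filling is e⁴ t₂⁵: CFSE(tet) = -0.4Δₜ = -0.4 × (4/9)(15425) = -2742 cm⁻¹.
OSPE = CFSE(oct) − CFSE(tet) = -9255 − (-2742) = -6513 cm⁻¹.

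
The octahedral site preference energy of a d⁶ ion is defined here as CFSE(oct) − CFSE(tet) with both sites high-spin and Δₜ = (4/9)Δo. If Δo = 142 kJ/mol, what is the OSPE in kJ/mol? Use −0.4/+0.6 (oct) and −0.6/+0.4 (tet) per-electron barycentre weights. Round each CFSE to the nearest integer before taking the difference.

In an octahedral site d⁶ (HS) is t₂g⁴ eg², giving CFSE(oct) = -0.4Δo = -57 kJ/mol.
Tetrahedral e³ t₂³ gives -0.6Δₜ = -0.6 × (4/9) × 142 = -38 kJ/mol.
OSPE = -57 − (-38) = -19 kJ/mol.

-19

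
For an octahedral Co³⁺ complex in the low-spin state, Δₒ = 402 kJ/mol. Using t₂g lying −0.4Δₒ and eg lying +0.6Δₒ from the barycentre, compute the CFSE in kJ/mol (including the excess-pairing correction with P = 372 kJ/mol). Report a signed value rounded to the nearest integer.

Group 9 minus oxidation state +3 gives a d⁶ configuration for Co³⁺.
The d⁶ electrons fill as t₂g⁶ eg⁰.
Orbital CFSE = 6(-0.4) + 0(0.6) = -2.4Δₒ = -2.4 × 402 = -965 kJ/mol.
Pairing penalty: 3 pairs vs 1 in the high-spin reference → 2 extra × P = 744 kJ/mol.
Overall CFSE = -965 + 744 = -221 kJ/mol.

-221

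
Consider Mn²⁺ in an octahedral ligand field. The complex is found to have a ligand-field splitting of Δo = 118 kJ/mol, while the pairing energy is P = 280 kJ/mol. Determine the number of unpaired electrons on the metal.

5

Mn²⁺: group 7, so d-count = 7 − 2 = 5.
Δo < P, so pairing is avoided: the ground state is high-spin.
Configuration: t₂g³ eg².
Unpaired electrons: 5.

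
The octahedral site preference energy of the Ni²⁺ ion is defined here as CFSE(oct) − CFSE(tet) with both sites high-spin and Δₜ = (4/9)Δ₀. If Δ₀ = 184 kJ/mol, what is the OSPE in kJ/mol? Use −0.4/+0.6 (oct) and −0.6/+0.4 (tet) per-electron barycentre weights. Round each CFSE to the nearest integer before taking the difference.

-156

Ni sits in group 10; removing 2 electrons leaves Ni²⁺ with 10 − 2 = 8 d electrons.
In an octahedral site d⁸ (HS) is t2g^6 e_g^2, giving CFSE(oct) = -1.2Δ₀ = -221 kJ/mol.
Tetrahedral: e^4 t2^4, CFSE = 4(−0.6) + 4(+0.4) = -0.8Δₜ = -0.8 × (4/9) × 184 = -65 kJ/mol.
OSPE = -221 − (-65) = -156 kJ/mol.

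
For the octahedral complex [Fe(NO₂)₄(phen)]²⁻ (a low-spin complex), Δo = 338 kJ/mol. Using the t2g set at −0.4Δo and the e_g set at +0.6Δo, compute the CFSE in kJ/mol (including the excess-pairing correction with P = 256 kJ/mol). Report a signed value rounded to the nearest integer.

-299

Ligand charges: 4×(-1) from NO₂⁻ and 1×(+0) from phen sum to -4; with overall charge -2, Fe is +2.
Fe²⁺: group 8, so d-count = 8 − 2 = 6.
The d⁶ electrons fill as t2g^6 e_g^0.
Orbital CFSE = 6(-0.4) + 0(0.6) = -2.4Δo = -2.4 × 338 = -811 kJ/mol.
Relative to high-spin t2g^4 e_g^2 (1 paired), the low-spin configuration has 2 additional pairs, contributing +2 × 256 = +512 kJ/mol.
Net CFSE = -811 + 512 = -299 kJ/mol.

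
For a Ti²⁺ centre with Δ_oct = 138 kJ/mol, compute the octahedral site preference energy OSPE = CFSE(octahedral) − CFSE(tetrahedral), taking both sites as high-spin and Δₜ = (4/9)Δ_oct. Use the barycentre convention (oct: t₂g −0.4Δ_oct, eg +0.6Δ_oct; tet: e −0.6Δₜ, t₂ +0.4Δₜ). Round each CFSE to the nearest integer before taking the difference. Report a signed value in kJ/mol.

-36

Group 4 minus oxidation state +2 gives a d² configuration for Ti²⁺.
Octahedral high-spin t₂g² eg⁰: CFSE = -0.8 × 138 = -110 kJ/mol.
Tetrahedral: e² t₂⁰, CFSE = 2(−0.6) + 0(+0.4) = -1.2Δₜ = -1.2 × (4/9) × 138 = -74 kJ/mol.
OSPE = -110 − (-74) = -36 kJ/mol.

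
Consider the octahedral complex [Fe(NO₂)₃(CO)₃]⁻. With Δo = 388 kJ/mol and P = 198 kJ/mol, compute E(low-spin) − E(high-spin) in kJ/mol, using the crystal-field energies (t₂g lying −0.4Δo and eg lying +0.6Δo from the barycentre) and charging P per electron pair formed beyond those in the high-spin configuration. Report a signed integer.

Ligand charges: 3×(-1) from NO₂⁻ and 3×(+0) from CO sum to -3; with overall charge -1, Fe is +2.
Fe sits in group 8; removing 2 electrons leaves Fe²⁺ with 8 − 2 = 6 d electrons.
High-spin d⁶ fills as t₂g⁴ eg² with CFSE 4(−0.4) + 2(+0.6) = -0.4Δo = -155 kJ/mol.
Low-spin t₂g⁶ eg⁰ gives -2.4Δo = -931 kJ/mol, but forming 2 extra pairs costs 2P = 396 kJ/mol, so E(LS) = -931 + 396 = -535 kJ/mol.
E(LS) − E(HS) = -535 − (-155) = -380 kJ/mol.

-380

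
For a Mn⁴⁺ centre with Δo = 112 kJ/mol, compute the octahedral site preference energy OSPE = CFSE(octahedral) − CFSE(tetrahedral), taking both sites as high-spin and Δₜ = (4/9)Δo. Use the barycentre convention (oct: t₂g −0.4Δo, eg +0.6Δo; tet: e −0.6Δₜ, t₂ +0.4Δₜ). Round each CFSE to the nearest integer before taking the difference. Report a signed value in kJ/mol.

-94

Mn sits in group 7; removing 4 electrons leaves Mn⁴⁺ with 7 − 4 = 3 d electrons.
In an octahedral site d³ (HS) is t2g^3 e_g^0, giving CFSE(oct) = -1.2Δo = -134 kJ/mol.
In a tetrahedral site the filling is e^2 t2^1: CFSE(tet) = -0.8Δₜ = -0.8 × (4/9)(112) = -40 kJ/mol.
OSPE = CFSE(oct) − CFSE(tet) = -134 − (-40) = -94 kJ/mol.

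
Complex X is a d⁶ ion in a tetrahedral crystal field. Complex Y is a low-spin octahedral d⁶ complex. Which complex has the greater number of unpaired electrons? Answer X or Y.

X: With tetrahedral geometry the complex is necessarily high-spin; e^3 t2^3 → 4 unpaired.
Y: t2g^6 e_g^0 → 0 unpaired.
So X has more unpaired electrons.

X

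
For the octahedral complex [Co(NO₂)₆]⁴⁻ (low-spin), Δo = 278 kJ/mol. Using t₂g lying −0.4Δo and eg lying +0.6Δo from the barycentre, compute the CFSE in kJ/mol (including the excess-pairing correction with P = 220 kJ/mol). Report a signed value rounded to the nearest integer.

Each NO₂⁻ contributes -1; 6 × (-1) = -6. With overall charge -4, Co is in the +2 oxidation state.
Co²⁺: group 9, so d-count = 9 − 2 = 7.
Configuration: t₂g⁶ eg¹.
CFSE(orbital) = 6×(-0.4Δo) + 1×(0.6Δo) = -1.8Δo; with Δo = 278 kJ/mol that is -500 kJ/mol.
Relative to high-spin t₂g⁵ eg² (2 paired), the low-spin configuration has 1 additional pair, contributing +1 × 220 = +220 kJ/mol.
Net CFSE = -500 + 220 = -280 kJ/mol.

-280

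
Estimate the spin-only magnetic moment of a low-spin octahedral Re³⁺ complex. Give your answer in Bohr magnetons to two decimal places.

2.83 Bohr magnetons

Group 7 minus oxidation state +3 gives a d⁴ configuration for Re³⁺.
Configuration: t₂g⁴ eg⁰ → 2 unpaired electrons.
μ(spin-only) = √[2(2+2)] = √8 ≈ 2.83 Bohr magnetons.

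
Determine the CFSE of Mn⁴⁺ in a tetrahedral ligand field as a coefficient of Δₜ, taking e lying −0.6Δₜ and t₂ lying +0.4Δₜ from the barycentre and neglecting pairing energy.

-0.8 Δₜ

Mn sits in group 7; removing 4 electrons leaves Mn⁴⁺ with 7 − 4 = 3 d electrons.
Tetrahedral splitting is small, so the complex is high-spin.
Configuration: e² t₂¹.
CFSE = 2(-0.6Δₜ) + 1(0.4Δₜ) = -1.2Δₜ + 0.4Δₜ = -0.8Δₜ.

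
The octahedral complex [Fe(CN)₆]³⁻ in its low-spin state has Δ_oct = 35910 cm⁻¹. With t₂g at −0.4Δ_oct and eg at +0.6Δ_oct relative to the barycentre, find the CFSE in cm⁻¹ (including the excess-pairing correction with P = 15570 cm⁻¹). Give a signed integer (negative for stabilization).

Each CN⁻ contributes -1; 6 × (-1) = -6. With overall charge -3, Fe is in the +3 oxidation state.
Group 8 minus oxidation state +3 gives a d⁵ configuration for Fe³⁺.
Configuration: t₂g⁵ eg⁰.
CFSE(orbital) = 5×(-0.4Δ_oct) + 0×(0.6Δ_oct) = -2.0Δ_oct; with Δ_oct = 35910 cm⁻¹ that is -71820 cm⁻¹.
Pairing penalty: 2 pairs vs 0 in the high-spin reference → 2 extra × P = 31140 cm⁻¹.
Overall CFSE = -71820 + 31140 = -40680 cm⁻¹.

-40680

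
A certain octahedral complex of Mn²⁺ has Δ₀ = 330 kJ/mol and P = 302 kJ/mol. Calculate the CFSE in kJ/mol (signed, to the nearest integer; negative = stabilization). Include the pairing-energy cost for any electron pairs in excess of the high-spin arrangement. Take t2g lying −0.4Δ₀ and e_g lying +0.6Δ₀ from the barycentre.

Group 7 minus oxidation state +2 gives a d⁵ configuration for Mn²⁺.
Here Δ₀ > P (330 > 302), so the low-spin state is favoured.
Filling d⁵ accordingly: t2g^5 e_g^0.
Orbital CFSE = -2.0Δ₀ = -2.0 × 330 = -660 kJ/mol.
Excess pairs vs high-spin: 2 − 0 = 2; pairing cost = +604 kJ/mol.
Net CFSE = -660 + 604 = -56 kJ/mol.

-56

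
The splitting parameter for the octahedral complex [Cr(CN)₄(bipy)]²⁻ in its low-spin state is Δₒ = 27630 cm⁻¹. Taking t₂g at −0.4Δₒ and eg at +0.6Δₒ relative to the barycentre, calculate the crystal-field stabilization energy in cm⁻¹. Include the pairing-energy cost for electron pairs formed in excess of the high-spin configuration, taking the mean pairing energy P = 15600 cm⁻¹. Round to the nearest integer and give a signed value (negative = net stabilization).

-28608

Ligand charges: 4×(-1) from CN⁻ and 1×(+0) from bipy sum to -4; with overall charge -2, Cr is +2.
Cr is in group 6, so Cr²⁺ is d⁴ (6 − 2 = 4).
Electron filling gives t₂g⁴ eg⁰.
CFSE(orbital) = 4×(-0.4Δₒ) + 0×(0.6Δₒ) = -1.6Δₒ; with Δₒ = 27630 cm⁻¹ that is -44208 cm⁻¹.
Relative to high-spin t₂g³ eg¹ (0 paired), the low-spin configuration has 1 additional pair, contributing +1 × 15600 = +15600 cm⁻¹.
Overall CFSE = -44208 + 15600 = -28608 cm⁻¹.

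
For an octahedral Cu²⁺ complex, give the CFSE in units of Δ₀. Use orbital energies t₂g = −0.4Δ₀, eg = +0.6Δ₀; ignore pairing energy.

-0.6 Δ₀

Group 11 minus oxidation state +2 gives a d⁹ configuration for Cu²⁺.
Configuration: t₂g⁶ eg³.
CFSE = 6(-0.4Δ₀) + 3(0.6Δ₀) = -2.4Δ₀ + 1.8Δ₀ = -0.6Δ₀.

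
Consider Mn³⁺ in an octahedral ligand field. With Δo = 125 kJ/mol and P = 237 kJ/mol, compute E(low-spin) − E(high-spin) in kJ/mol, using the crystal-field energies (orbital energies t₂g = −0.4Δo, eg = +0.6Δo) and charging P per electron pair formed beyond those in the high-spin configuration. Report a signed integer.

112

Mn sits in group 7; removing 3 electrons leaves Mn³⁺ with 7 − 3 = 4 d electrons.
High-spin: t₂g³ eg¹, CFSE = -0.6Δo = -75 kJ/mol.
Low-spin: t₂g⁴ eg⁰, orbital CFSE = -1.6Δo = -200 kJ/mol; plus 1 excess pair × P = +237 kJ/mol; total 37 kJ/mol.
The difference is 37 − (-75) = 112 kJ/mol, so high-spin lies lower.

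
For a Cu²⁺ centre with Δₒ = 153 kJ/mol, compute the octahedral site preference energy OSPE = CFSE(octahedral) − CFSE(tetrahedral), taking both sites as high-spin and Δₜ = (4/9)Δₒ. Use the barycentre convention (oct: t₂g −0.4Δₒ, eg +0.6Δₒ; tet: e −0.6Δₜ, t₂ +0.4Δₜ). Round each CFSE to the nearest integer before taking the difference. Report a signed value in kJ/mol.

-65

Cu sits in group 11; removing 2 electrons leaves Cu²⁺ with 11 − 2 = 9 d electrons.
Octahedral (high-spin): t₂g⁶ eg³, CFSE = 6(−0.4) + 3(+0.6) = -0.6Δₒ = -0.6 × 153 = -92 kJ/mol.
Tetrahedral e⁴ t₂⁵ gives -0.4Δₜ = -0.4 × (4/9) × 153 = -27 kJ/mol.
OSPE = -92 − (-27) = -65 kJ/mol.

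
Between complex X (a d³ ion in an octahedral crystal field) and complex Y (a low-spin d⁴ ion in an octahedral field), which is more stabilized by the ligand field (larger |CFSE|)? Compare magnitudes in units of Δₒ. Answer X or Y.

Y

X: For octahedral d³ the high- and low-spin configurations coincide; t2g^3 e_g^0, CFSE = -1.2Δₒ.
Y: t2g^4 e_g^0, CFSE = -1.6Δₒ.
So Y has the larger |CFSE|.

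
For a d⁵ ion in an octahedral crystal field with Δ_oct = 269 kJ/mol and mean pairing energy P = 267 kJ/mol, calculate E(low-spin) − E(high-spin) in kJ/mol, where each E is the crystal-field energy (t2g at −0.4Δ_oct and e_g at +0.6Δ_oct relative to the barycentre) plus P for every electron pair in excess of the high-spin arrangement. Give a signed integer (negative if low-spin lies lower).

In the high-spin limit (t2g^3 e_g^2) the orbital term is 0.0Δ_oct = 0 kJ/mol, with no excess pairing.
Low-spin: t2g^5 e_g^0, orbital CFSE = -2.0Δ_oct = -538 kJ/mol; plus 2 excess pairs × P = +534 kJ/mol; total -4 kJ/mol.
The difference is -4 − (0) = -4 kJ/mol, so low-spin lies lower.

-4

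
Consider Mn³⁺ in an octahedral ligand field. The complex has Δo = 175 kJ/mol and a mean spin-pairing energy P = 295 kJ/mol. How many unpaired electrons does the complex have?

Mn is in group 7, so Mn³⁺ is d⁴ (7 − 3 = 4).
Δo < P, so pairing is avoided: the ground state is high-spin.
That gives t₂g³ eg¹.
Unpaired electrons: 4.

4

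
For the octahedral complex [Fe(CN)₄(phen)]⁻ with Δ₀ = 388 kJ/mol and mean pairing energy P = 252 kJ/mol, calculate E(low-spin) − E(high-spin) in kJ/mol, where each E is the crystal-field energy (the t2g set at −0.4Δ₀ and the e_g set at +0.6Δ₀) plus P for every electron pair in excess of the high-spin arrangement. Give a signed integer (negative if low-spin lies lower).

Ligand charges: 4×(-1) from CN⁻ and 1×(+0) from phen sum to -4; with overall charge -1, Fe is +3.
Group 8 minus oxidation state +3 gives a d⁵ configuration for Fe³⁺.
High-spin d⁵ fills as t2g^3 e_g^2 with CFSE 3(−0.4) + 2(+0.6) = 0.0Δ₀ = 0 kJ/mol.
Low-spin t2g^5 e_g^0 gives -2.0Δ₀ = -776 kJ/mol, but forming 2 extra pairs costs 2P = 504 kJ/mol, so E(LS) = -776 + 504 = -272 kJ/mol.
The difference is -272 − (0) = -272 kJ/mol, so low-spin lies lower.

-272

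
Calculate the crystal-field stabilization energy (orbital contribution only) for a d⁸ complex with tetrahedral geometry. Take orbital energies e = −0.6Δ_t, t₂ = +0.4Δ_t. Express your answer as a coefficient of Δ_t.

-0.8 Δ_t

Tetrahedral fields are weak (Δₜ ≈ 4/9 Δₒ), so electrons fill high-spin.
Configuration: e⁴ t₂⁴.
CFSE = 4(-0.6Δ_t) + 4(0.4Δ_t) = -2.4Δ_t + 1.6Δ_t = -0.8Δ_t.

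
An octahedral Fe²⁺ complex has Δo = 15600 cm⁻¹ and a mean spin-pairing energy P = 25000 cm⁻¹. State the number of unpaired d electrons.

4

Group 8 minus oxidation state +2 gives a d⁶ configuration for Fe²⁺.
Since Δo = 15600 cm⁻¹ < P = 25000 cm⁻¹, the complex adopts the high-spin configuration.
That gives t₂g⁴ eg².
Unpaired electrons: 4.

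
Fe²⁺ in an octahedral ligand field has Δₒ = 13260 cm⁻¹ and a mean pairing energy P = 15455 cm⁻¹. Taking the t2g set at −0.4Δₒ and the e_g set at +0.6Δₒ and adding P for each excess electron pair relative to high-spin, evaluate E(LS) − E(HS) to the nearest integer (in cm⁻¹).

Group 8 minus oxidation state +2 gives a d⁶ configuration for Fe²⁺.
High-spin d⁶ fills as t2g^4 e_g^2 with CFSE 4(−0.4) + 2(+0.6) = -0.4Δₒ = -5304 cm⁻¹.
Low-spin: t2g^6 e_g^0, orbital CFSE = -2.4Δₒ = -31824 cm⁻¹; plus 2 excess pairs × P = +30910 cm⁻¹; total -914 cm⁻¹.
Thus E(LS) − E(HS) = 4390 cm⁻¹.

4390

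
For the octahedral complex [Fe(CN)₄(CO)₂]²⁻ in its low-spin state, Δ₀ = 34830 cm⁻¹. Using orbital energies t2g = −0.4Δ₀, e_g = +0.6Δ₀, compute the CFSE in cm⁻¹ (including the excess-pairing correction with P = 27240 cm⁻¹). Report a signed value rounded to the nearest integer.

Ligand charges: 4×(-1) from CN⁻ and 2×(+0) from CO sum to -4; with overall charge -2, Fe is +2.
Fe sits in group 8; removing 2 electrons leaves Fe²⁺ with 8 − 2 = 6 d electrons.
Electron filling gives t2g^6 e_g^0.
CFSE(orbital) = 6×(-0.4Δ₀) + 0×(0.6Δ₀) = -2.4Δ₀; with Δ₀ = 34830 cm⁻¹ that is -83592 cm⁻¹.
Pairing penalty: 3 pairs vs 1 in the high-spin reference → 2 extra × P = 54480 cm⁻¹.
Overall CFSE = -83592 + 54480 = -29112 cm⁻¹.

-29112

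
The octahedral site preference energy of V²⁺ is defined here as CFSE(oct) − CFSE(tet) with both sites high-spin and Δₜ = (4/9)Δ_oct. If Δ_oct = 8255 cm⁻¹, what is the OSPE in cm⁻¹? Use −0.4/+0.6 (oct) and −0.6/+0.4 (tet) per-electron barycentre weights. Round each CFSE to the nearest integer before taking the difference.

-6971

V is in group 5, so V²⁺ is d³ (5 − 2 = 3).
In an octahedral site d³ (HS) is t2g^3 e_g^0, giving CFSE(oct) = -1.2Δ_oct = -9906 cm⁻¹.
Tetrahedral e^2 t2^1 gives -0.8Δₜ = -0.8 × (4/9) × 8255 = -2935 cm⁻¹.
OSPE = -9906 − (-2935) = -6971 cm⁻¹.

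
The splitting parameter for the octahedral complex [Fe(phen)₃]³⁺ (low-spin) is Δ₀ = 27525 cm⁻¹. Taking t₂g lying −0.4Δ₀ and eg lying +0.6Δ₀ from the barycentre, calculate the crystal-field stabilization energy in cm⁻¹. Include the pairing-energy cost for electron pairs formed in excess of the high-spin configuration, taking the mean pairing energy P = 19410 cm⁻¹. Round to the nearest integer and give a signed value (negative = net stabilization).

-16230

phen is neutral, so the +3 overall charge sits on Fe: oxidation state +3.
Fe is in group 8, so Fe³⁺ is d⁵ (8 − 3 = 5).
Electron filling gives t₂g⁵ eg⁰.
Orbital CFSE = 5(-0.4) + 0(0.6) = -2.0Δ₀ = -2.0 × 27525 = -55050 cm⁻¹.
Pairing penalty: 2 pairs vs 0 in the high-spin reference → 2 extra × P = 38820 cm⁻¹.
Net CFSE = -55050 + 38820 = -16230 cm⁻¹.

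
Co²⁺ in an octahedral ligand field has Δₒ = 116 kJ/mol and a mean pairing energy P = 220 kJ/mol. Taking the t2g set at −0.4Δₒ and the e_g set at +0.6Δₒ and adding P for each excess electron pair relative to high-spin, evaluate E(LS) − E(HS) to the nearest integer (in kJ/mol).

104

Co²⁺: group 9, so d-count = 9 − 2 = 7.
High-spin d⁷ fills as t2g^5 e_g^2 with CFSE 5(−0.4) + 2(+0.6) = -0.8Δₒ = -93 kJ/mol.
Low-spin t2g^6 e_g^1 gives -1.8Δₒ = -209 kJ/mol, but forming 1 extra pair costs 1P = 220 kJ/mol, so E(LS) = -209 + 220 = 11 kJ/mol.
E(LS) − E(HS) = 11 − (-93) = 104 kJ/mol.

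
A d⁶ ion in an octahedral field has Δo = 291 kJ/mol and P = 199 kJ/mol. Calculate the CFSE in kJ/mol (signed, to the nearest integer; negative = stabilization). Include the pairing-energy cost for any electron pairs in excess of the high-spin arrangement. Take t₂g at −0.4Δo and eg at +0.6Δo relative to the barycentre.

Δo > P, so pairing is preferred: the ground state is low-spin.
That gives t₂g⁶ eg⁰.
Orbital CFSE = -2.4Δo = -2.4 × 291 = -698 kJ/mol.
Excess pairs vs high-spin: 3 − 1 = 2; pairing cost = +398 kJ/mol.
Net CFSE = -698 + 398 = -300 kJ/mol.

-300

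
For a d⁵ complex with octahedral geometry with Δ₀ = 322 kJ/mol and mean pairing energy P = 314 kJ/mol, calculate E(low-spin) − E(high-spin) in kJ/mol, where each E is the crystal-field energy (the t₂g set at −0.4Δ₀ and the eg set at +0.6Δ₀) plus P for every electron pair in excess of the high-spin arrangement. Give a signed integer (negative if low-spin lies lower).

-16

High-spin d⁵ fills as t₂g³ eg² with CFSE 3(−0.4) + 2(+0.6) = 0.0Δ₀ = 0 kJ/mol.
Low-spin t₂g⁵ eg⁰ gives -2.0Δ₀ = -644 kJ/mol, but forming 2 extra pairs costs 2P = 628 kJ/mol, so E(LS) = -644 + 628 = -16 kJ/mol.
E(LS) − E(HS) = -16 − (0) = -16 kJ/mol.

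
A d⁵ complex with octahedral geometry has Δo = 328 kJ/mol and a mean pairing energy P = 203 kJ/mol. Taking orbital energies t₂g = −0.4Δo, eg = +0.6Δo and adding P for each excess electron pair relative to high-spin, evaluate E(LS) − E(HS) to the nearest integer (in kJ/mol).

In the high-spin limit (t₂g³ eg²) the orbital term is 0.0Δo = 0 kJ/mol, with no excess pairing.
Low-spin t₂g⁵ eg⁰ gives -2.0Δo = -656 kJ/mol, but forming 2 extra pairs costs 2P = 406 kJ/mol, so E(LS) = -656 + 406 = -250 kJ/mol.
Thus E(LS) − E(HS) = -250 kJ/mol.

-250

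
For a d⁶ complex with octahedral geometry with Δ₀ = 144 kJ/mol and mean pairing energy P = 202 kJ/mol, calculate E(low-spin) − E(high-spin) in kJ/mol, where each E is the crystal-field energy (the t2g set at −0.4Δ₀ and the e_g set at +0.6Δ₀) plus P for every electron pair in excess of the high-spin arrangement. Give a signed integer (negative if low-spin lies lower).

116

In the high-spin limit (t2g^4 e_g^2) the orbital term is -0.4Δ₀ = -58 kJ/mol, with no excess pairing.
Low-spin t2g^6 e_g^0 gives -2.4Δ₀ = -346 kJ/mol, but forming 2 extra pairs costs 2P = 404 kJ/mol, so E(LS) = -346 + 404 = 58 kJ/mol.
E(LS) − E(HS) = 58 − (-58) = 116 kJ/mol.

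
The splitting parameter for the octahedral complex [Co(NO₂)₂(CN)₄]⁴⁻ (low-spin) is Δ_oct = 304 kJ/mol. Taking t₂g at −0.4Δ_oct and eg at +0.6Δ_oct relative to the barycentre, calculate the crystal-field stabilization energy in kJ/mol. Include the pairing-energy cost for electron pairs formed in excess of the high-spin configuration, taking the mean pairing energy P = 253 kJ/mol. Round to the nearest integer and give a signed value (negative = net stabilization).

-294

Ligand charges: 2×(-1) from NO₂⁻ and 4×(-1) from CN⁻ sum to -6; with overall charge -4, Co is +2.
Group 9 minus oxidation state +2 gives a d⁷ configuration for Co²⁺.
Configuration: t₂g⁶ eg¹.
CFSE(orbital) = 6×(-0.4Δ_oct) + 1×(0.6Δ_oct) = -1.8Δ_oct; with Δ_oct = 304 kJ/mol that is -547 kJ/mol.
Relative to high-spin t₂g⁵ eg² (2 paired), the low-spin configuration has 1 additional pair, contributing +1 × 253 = +253 kJ/mol.
Combining: -547 + 253 = -294 kJ/mol.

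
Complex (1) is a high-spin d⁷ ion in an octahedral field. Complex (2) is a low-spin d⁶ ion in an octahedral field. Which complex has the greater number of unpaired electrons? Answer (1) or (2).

(1): t₂g⁵ eg² → 3 unpaired.
(2): t₂g⁶ eg⁰ → 0 unpaired.
So (1) has more unpaired electrons.

(1)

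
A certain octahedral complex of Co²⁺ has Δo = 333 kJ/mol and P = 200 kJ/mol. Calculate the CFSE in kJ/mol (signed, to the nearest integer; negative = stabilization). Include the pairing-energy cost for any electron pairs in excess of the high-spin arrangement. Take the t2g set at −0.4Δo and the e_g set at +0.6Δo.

Co sits in group 9; removing 2 electrons leaves Co²⁺ with 9 − 2 = 7 d electrons.
Δo > P, so pairing is preferred: the ground state is low-spin.
Filling d⁷ accordingly: t2g^6 e_g^1.
Orbital CFSE = -1.8Δo = -1.8 × 333 = -599 kJ/mol.
Excess pairs vs high-spin: 3 − 2 = 1; pairing cost = +200 kJ/mol.
Net CFSE = -599 + 200 = -399 kJ/mol.

-399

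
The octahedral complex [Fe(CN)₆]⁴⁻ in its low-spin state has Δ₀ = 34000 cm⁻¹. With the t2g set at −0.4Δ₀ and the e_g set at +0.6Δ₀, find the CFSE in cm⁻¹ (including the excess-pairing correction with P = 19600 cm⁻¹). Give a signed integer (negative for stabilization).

Each CN⁻ contributes -1; 6 × (-1) = -6. With overall charge -4, Fe is in the +2 oxidation state.
Fe is in group 8, so Fe²⁺ is d⁶ (8 − 2 = 6).
Electron filling gives t2g^6 e_g^0.
CFSE(orbital) = 6×(-0.4Δ₀) + 0×(0.6Δ₀) = -2.4Δ₀; with Δ₀ = 34000 cm⁻¹ that is -81600 cm⁻¹.
Relative to high-spin t2g^4 e_g^2 (1 paired), the low-spin configuration has 2 additional pairs, contributing +2 × 19600 = +39200 cm⁻¹.
Net CFSE = -81600 + 39200 = -42400 cm⁻¹.

-42400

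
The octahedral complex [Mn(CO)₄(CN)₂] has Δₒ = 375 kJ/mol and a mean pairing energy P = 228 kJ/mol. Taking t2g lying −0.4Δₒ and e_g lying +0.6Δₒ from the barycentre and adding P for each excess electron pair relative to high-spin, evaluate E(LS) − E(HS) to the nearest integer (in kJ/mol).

-294

Ligand charges: 4×(+0) from CO and 2×(-1) from CN⁻ sum to -2; with overall charge +0, Mn is +2.
Mn²⁺: group 7, so d-count = 7 − 2 = 5.
High-spin: t2g^3 e_g^2, CFSE = 0.0Δₒ = 0 kJ/mol.
Low-spin t2g^5 e_g^0 gives -2.0Δₒ = -750 kJ/mol, but forming 2 extra pairs costs 2P = 456 kJ/mol, so E(LS) = -750 + 456 = -294 kJ/mol.
Thus E(LS) − E(HS) = -294 kJ/mol.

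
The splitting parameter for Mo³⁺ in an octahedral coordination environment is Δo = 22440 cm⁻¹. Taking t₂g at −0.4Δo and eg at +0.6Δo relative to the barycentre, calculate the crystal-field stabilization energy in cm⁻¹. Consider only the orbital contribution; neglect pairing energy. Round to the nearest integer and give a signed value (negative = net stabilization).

-26928

Group 6 minus oxidation state +3 gives a d³ configuration for Mo³⁺.
The d³ electrons fill as t₂g³ eg⁰.
The orbital stabilization is -1.2Δo = -1.2 × 22440 = -26928 cm⁻¹.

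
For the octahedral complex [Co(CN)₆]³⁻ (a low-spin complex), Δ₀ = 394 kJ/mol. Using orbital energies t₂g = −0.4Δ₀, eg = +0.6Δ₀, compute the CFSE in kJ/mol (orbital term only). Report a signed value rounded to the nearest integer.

Each CN⁻ contributes -1; 6 × (-1) = -6. With overall charge -3, Co is in the +3 oxidation state.
Co is in group 9, so Co³⁺ is d⁶ (9 − 3 = 6).
Electron filling gives t₂g⁶ eg⁰.
The orbital stabilization is -2.4Δ₀ = -2.4 × 394 = -946 kJ/mol.

-946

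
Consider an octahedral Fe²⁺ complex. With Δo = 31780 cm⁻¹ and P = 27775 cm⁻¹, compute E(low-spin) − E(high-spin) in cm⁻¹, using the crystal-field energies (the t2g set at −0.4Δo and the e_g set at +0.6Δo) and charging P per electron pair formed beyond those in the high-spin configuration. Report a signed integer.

-8010

Group 8 minus oxidation state +2 gives a d⁶ configuration for Fe²⁺.
In the high-spin limit (t2g^4 e_g^2) the orbital term is -0.4Δo = -12712 cm⁻¹, with no excess pairing.
Low-spin t2g^6 e_g^0 gives -2.4Δo = -76272 cm⁻¹, but forming 2 extra pairs costs 2P = 55550 cm⁻¹, so E(LS) = -76272 + 55550 = -20722 cm⁻¹.
E(LS) − E(HS) = -20722 − (-12712) = -8010 cm⁻¹.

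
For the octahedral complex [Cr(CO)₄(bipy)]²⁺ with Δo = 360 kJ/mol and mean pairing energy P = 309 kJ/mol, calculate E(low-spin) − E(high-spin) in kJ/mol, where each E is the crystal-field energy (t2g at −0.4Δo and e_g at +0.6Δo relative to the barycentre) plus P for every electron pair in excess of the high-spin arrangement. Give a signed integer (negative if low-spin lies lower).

-51

Ligand charges: 4×(+0) from CO and 1×(+0) from bipy sum to +0; with overall charge +2, Cr is +2.
Cr is in group 6, so Cr²⁺ is d⁴ (6 − 2 = 4).
High-spin: t2g^3 e_g^1, CFSE = -0.6Δo = -216 kJ/mol.
For low-spin the configuration is t2g^4 e_g^0: orbital energy -1.6 × 360 = -576 kJ/mol, and 1 additional pair relative to high-spin adds 309 kJ/mol, giving -267 kJ/mol.
Thus E(LS) − E(HS) = -51 kJ/mol.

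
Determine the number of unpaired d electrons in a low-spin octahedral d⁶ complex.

0

Configuration: t2g^6 e_g^0, giving 0 unpaired electrons.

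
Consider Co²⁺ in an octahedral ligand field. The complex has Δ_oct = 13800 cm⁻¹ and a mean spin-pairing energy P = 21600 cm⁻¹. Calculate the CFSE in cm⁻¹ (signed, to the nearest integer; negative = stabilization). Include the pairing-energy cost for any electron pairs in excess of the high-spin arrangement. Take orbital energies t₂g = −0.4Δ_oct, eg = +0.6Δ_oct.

-11040

Co sits in group 9; removing 2 electrons leaves Co²⁺ with 9 − 2 = 7 d electrons.
With Δ_oct < P the complex is high-spin.
Configuration: t₂g⁵ eg².
Orbital CFSE = -0.8Δ_oct = -0.8 × 13800 = -11040 cm⁻¹.
High-spin has no excess pairs, so no pairing correction applies.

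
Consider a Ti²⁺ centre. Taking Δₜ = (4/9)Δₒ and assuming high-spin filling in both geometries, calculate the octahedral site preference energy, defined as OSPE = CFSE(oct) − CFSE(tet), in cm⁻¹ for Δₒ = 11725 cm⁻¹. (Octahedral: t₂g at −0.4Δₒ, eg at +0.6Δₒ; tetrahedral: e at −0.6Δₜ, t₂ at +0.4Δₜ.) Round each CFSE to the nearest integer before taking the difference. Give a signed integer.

-3127

Ti²⁺: group 4, so d-count = 4 − 2 = 2.
In an octahedral site d² (HS) is t2g^2 e_g^0, giving CFSE(oct) = -0.8Δₒ = -9380 cm⁻¹.
Tetrahedral e^2 t2^0 gives -1.2Δₜ = -1.2 × (4/9) × 11725 = -6253 cm⁻¹.
OSPE = -9380 − (-6253) = -3127 cm⁻¹.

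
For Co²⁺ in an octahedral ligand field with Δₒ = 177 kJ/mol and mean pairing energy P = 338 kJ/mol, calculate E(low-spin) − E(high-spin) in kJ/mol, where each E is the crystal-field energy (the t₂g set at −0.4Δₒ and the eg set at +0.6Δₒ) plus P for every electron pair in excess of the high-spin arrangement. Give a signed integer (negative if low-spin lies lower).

161

Group 9 minus oxidation state +2 gives a d⁷ configuration for Co²⁺.
In the high-spin limit (t₂g⁵ eg²) the orbital term is -0.8Δₒ = -142 kJ/mol, with no excess pairing.
Low-spin: t₂g⁶ eg¹, orbital CFSE = -1.8Δₒ = -319 kJ/mol; plus 1 excess pair × P = +338 kJ/mol; total 19 kJ/mol.
Thus E(LS) − E(HS) = 161 kJ/mol.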